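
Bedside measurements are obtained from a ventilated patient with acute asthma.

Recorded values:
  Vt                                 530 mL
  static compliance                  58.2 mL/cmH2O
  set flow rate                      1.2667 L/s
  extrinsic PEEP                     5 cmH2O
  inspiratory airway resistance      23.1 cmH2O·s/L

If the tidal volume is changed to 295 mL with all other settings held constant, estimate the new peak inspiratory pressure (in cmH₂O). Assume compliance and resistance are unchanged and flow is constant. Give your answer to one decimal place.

PIP = Vt/C + R·V̇ + PEEP (constant-flow equation of motion).
Only the elastic term changes: ΔPIP = ΔVt / C = (295 − 530) / 58.2 = -4.038 cmH2O.
Original PIP = 530/58.2 + 23.1×1.2667 + 5 = 43.367 cmH2O; new PIP = 43.367 + (-4.038) = 39.329 cmH2O.

39.3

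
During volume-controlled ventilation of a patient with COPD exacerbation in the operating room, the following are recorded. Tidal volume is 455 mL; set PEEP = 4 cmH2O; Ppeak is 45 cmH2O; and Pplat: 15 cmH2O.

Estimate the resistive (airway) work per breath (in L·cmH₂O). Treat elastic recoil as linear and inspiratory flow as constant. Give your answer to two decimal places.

13.65

With constant inspiratory flow the resistive pressure is constant at PIP − Pplat = 45 − 15 = 30.0 cmH2O, so resistive work = 30.0 × 0.455 = 13.65 L·cmH2O.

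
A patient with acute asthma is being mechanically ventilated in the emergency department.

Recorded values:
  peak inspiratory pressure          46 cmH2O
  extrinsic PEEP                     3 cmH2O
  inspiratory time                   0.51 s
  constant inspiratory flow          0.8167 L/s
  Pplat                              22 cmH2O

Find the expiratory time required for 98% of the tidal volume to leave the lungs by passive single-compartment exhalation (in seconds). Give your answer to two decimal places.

2.52

Vt = flow × Ti = 0.8167 L/s × 0.51 s × 1000 mL/L = 416.52 mL.
R = (PIP − Pplat)/V̇ = (46 − 22) / 0.8167 = 24.0/0.8167 = 29.387 cmH2O·s/L.
C = Vt/(Pplat − PEEP) = 416.52 / (22 − 3) = 416.52/19.0 = 21.922 mL/cmH2O.
τ = R × C = 29.387 × 0.02192 L/cmH2O = 0.6442 s.
t = −τ·ln(1 − 0.98) = −0.6442·ln(0.02) = 2.52 s.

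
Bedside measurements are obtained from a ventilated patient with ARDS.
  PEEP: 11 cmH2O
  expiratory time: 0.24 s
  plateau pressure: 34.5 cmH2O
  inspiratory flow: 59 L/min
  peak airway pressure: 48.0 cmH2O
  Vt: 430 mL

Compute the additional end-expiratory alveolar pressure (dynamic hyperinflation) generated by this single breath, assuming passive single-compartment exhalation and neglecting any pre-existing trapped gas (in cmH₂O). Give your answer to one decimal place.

Flow: 59 L/min ÷ 60 = 0.9833 L/s.
R = (PIP − Pplat)/V̇ = (48.0 − 34.5) / 0.9833 = 13.5/0.9833 = 13.729 cmH2O·s/L.
C = Vt/(Pplat − PEEP) = 430.0 / (34.5 − 11) = 430.0/23.5 = 18.298 mL/cmH2O.
τ = R × C = 13.729 × 0.0183 L/cmH2O = 0.2512 s.
Fraction remaining = e^(−Te/τ) = e^(−0.24/0.2512) = 0.3847; trapped volume = 430.0 × 0.3847 = 165.42 mL.
Additional alveolar pressure from trapping ≈ V_trapped / C = 165.42 / 18.298 = 9.04 cmH2O.

9.0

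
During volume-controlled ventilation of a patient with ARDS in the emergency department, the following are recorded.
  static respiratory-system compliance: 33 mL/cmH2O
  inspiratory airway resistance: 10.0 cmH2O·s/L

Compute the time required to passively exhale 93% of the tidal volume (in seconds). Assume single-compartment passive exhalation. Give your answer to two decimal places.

τ = R × C = 10.0 × 33 mL/cmH2O = 10.0 × 0.033 L/cmH2O = 0.33 s.
Exhaled fraction f = 1 − e^(−t/τ) → t = −τ·ln(1 − f) = −0.33·ln(0.07) = 0.8776 s.

0.88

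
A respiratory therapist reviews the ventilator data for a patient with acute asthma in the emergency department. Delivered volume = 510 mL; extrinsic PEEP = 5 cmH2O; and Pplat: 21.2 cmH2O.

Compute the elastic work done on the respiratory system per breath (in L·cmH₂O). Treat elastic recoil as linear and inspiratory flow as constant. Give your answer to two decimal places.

4.13

Elastic work ≈ ½ × (Pplat − PEEP) × Vt = 0.5 × (21.2 − 5) × 0.510 L = 0.5 × 16.2 × 0.510 = 4.131 L·cmH2O.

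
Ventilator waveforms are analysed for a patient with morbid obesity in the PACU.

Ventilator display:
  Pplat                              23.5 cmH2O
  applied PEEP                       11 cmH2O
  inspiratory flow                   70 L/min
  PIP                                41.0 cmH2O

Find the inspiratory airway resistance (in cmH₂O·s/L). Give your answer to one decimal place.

Flow: 70 L/min ÷ 60 = 1.1667 L/s.
Raw = (PIP − Pplat) / flow = (41.0 − 23.5) / 1.1667 = 17.5 / 1.1667 = 15.0 cmH2O·s/L.

15.0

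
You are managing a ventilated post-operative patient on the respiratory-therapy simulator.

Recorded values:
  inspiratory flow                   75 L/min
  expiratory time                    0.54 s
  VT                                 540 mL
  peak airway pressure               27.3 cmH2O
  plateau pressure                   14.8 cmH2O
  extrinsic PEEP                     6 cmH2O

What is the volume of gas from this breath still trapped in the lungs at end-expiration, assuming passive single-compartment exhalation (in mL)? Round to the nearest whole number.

Flow: 75 L/min ÷ 60 = 1.25 L/s.
R = (PIP − Pplat)/V̇ = (27.3 − 14.8) / 1.25 = 12.5/1.25 = 10.0 cmH2O·s/L.
C = Vt/(Pplat − PEEP) = 540.0 / (14.8 − 6) = 540.0/8.8 = 61.364 mL/cmH2O.
τ = R × C = 10.0 × 0.06136 L/cmH2O = 0.6136 s.
Fraction remaining = e^(−Te/τ) = e^(−0.54/0.6136) = 0.4148.
Trapped volume = 540.0 × 0.4148 = 223.99 mL.

224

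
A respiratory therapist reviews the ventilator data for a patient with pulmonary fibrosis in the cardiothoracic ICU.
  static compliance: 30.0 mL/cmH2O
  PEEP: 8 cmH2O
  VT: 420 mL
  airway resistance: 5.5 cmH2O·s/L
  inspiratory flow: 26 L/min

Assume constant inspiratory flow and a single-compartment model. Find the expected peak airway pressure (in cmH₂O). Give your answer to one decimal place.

Flow: 26 L/min ÷ 60 = 0.4333 L/s.
Equation of motion (constant flow): PIP = Vt/C + R·V̇ + PEEP.
PIP = 420/30.0 + 5.5×0.4333 + 8 = 14.0 + 2.383 + 8 = 24.383 cmH2O.

24.4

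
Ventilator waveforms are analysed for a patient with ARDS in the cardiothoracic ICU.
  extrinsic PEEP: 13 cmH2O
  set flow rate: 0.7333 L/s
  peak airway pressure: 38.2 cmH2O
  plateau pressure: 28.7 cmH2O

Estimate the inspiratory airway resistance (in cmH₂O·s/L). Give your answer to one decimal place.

13.0

Raw = (PIP − Pplat) / flow = (38.2 − 28.7) / 0.7333 = 9.5 / 0.7333 = 12.955 cmH2O·s/L.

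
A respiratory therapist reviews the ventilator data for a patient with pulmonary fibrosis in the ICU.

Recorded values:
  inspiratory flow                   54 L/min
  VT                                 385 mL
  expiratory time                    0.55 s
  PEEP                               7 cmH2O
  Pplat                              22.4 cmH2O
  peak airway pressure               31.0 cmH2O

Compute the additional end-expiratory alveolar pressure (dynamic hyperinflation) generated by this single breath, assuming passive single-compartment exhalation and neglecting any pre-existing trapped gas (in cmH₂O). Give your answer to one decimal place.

Flow: 54 L/min ÷ 60 = 0.9 L/s.
R = (PIP − Pplat)/V̇ = (31.0 − 22.4) / 0.9 = 8.6/0.9 = 9.556 cmH2O·s/L.
C = Vt/(Pplat − PEEP) = 385.0 / (22.4 − 7) = 385.0/15.4 = 25.0 mL/cmH2O.
τ = R × C = 9.556 × 0.025 L/cmH2O = 0.2389 s.
Fraction remaining = e^(−Te/τ) = e^(−0.55/0.2389) = 0.1; trapped volume = 385.0 × 0.1 = 38.5 mL.
Additional alveolar pressure from trapping ≈ V_trapped / C = 38.5 / 25.0 = 1.54 cmH2O.

1.5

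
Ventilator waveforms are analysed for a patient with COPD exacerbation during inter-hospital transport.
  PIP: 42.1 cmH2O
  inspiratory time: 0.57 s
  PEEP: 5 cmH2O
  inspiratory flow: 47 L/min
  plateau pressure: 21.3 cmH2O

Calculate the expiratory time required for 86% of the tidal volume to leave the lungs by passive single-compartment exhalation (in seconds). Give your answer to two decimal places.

Flow: 47 L/min ÷ 60 = 0.7833 L/s.
Vt = flow × Ti = 0.7833 L/s × 0.57 s × 1000 mL/L = 446.48 mL.
R = (PIP − Pplat)/V̇ = (42.1 − 21.3) / 0.7833 = 20.8/0.7833 = 26.554 cmH2O·s/L.
C = Vt/(Pplat − PEEP) = 446.48 / (21.3 − 5) = 446.48/16.3 = 27.391 mL/cmH2O.
τ = R × C = 26.554 × 0.02739 L/cmH2O = 0.7273 s.
t = −τ·ln(1 − 0.86) = −0.7273·ln(0.14) = 1.43 s.

1.43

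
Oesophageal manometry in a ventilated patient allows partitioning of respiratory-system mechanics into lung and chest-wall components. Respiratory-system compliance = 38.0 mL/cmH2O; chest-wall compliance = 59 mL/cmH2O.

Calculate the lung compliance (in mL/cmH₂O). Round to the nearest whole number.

1/CL = 1/Crs − 1/Ccw.
1/CL = 1/38.0 − 1/59 = 0.009367.
CL = 106.76 mL/cmH2O.

107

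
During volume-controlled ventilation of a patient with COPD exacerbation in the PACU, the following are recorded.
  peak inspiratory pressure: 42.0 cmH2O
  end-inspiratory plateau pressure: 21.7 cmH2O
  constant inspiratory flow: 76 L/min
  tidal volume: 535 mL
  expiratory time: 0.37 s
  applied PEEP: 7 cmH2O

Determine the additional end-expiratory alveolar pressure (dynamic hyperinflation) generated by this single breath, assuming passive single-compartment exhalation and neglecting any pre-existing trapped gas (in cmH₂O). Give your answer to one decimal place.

Flow: 76 L/min ÷ 60 = 1.2667 L/s.
R = (PIP − Pplat)/V̇ = (42.0 − 21.7) / 1.2667 = 20.3/1.2667 = 16.026 cmH2O·s/L.
C = Vt/(Pplat − PEEP) = 535.0 / (21.7 − 7) = 535.0/14.7 = 36.395 mL/cmH2O.
τ = R × C = 16.026 × 0.0364 L/cmH2O = 0.5833 s.
Fraction remaining = e^(−Te/τ) = e^(−0.37/0.5833) = 0.5303; trapped volume = 535.0 × 0.5303 = 283.71 mL.
Additional alveolar pressure from trapping ≈ V_trapped / C = 283.71 / 36.395 = 7.795 cmH2O.

7.8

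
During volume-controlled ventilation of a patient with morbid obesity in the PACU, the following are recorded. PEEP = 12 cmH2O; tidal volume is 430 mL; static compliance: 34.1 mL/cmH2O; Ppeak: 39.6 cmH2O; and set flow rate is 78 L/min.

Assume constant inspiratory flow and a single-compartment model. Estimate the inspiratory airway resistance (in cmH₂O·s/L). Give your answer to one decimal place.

Flow: 78 L/min ÷ 60 = 1.3 L/s.
Equation of motion (constant flow): PIP = Vt/C + R·V̇ + PEEP.
R·V̇ = PIP − Vt/C − PEEP = 39.6 − 430/34.1 − 12 = 39.6 − 12.61 − 12 = 14.99 cmH2O.
R = 14.99 / 1.3 = 11.531 cmH2O·s/L.

11.5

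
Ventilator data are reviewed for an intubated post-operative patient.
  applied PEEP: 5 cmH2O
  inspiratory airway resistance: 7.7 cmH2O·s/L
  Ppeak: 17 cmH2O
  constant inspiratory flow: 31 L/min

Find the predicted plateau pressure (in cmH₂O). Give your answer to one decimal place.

Flow: 31 L/min ÷ 60 = 0.5167 L/s.
Pplat = PIP − Raw × flow = 17 − 7.7 × 0.5167 = 17 − 3.979 = 13.021 cmH2O.

13.0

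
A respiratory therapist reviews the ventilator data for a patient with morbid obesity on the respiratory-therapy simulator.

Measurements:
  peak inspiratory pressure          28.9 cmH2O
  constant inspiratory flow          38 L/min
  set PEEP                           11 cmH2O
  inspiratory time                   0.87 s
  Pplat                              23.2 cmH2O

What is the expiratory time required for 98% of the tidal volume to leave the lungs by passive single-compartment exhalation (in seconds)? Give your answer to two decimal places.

Flow: 38 L/min ÷ 60 = 0.6333 L/s.
Vt = flow × Ti = 0.6333 L/s × 0.87 s × 1000 mL/L = 550.97 mL.
R = (PIP − Pplat)/V̇ = (28.9 − 23.2) / 0.6333 = 5.7/0.6333 = 9.0 cmH2O·s/L.
C = Vt/(Pplat − PEEP) = 550.97 / (23.2 − 11) = 550.97/12.2 = 45.161 mL/cmH2O.
τ = R × C = 9.0 × 0.04516 L/cmH2O = 0.4064 s.
t = −τ·ln(1 − 0.98) = −0.4064·ln(0.02) = 1.59 s.

1.59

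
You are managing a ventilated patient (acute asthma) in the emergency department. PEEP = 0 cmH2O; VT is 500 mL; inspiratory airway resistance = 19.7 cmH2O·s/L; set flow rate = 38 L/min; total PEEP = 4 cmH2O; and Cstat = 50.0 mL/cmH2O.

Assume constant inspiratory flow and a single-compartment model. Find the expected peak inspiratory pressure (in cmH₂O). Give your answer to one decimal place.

Flow: 38 L/min ÷ 60 = 0.6333 L/s.
Total PEEP = 4 cmH2O (set 0 + intrinsic 4); this is the baseline alveolar pressure.
Equation of motion (constant flow): PIP = Vt/C + R·V̇ + PEEP.
PIP = 500/50.0 + 19.7×0.6333 + 4 = 10.0 + 12.476 + 4 = 26.476 cmH2O.

26.5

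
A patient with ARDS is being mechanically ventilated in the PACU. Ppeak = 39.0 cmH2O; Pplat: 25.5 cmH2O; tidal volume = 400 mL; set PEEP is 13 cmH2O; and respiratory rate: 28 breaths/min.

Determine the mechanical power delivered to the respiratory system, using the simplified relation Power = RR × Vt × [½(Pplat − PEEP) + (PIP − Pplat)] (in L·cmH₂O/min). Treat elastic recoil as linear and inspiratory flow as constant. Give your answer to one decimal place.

Per-breath work = Vt × [½(Pplat−PEEP) + (PIP−Pplat)] = 0.400 × [0.5×12.5 + 13.5] = 0.400 × 19.75 = 7.9 L·cmH2O.
Power = 28 × 7.9 = 221.2 L·cmH2O/min.

221.2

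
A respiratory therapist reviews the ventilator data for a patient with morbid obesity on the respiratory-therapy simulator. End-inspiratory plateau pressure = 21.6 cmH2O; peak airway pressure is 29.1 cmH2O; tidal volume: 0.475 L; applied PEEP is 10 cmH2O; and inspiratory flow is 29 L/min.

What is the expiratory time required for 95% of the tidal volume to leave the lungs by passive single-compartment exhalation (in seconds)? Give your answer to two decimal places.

Flow: 29 L/min ÷ 60 = 0.4833 L/s.
R = (PIP − Pplat)/V̇ = (29.1 − 21.6) / 0.4833 = 7.5/0.4833 = 15.518 cmH2O·s/L.
C = Vt/(Pplat − PEEP) = 475.0 / (21.6 − 10) = 475.0/11.6 = 40.948 mL/cmH2O.
τ = R × C = 15.518 × 0.04095 L/cmH2O = 0.6355 s.
t = −τ·ln(1 − 0.95) = −0.6355·ln(0.05) = 1.904 s.

1.90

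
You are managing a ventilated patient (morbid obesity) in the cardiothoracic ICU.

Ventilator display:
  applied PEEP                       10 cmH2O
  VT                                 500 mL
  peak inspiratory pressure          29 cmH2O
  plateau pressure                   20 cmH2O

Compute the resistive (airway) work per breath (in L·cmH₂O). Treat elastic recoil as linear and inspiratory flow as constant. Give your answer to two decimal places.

4.50

With constant inspiratory flow the resistive pressure is constant at PIP − Pplat = 29 − 20 = 9.0 cmH2O, so resistive work = 9.0 × 0.500 = 4.5 L·cmH2O.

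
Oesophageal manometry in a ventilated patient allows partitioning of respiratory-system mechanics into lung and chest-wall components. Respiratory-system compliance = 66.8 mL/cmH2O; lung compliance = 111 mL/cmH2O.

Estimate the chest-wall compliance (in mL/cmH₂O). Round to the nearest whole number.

1/Ccw = 1/Crs − 1/CL.
1/Ccw = 1/66.8 − 1/111 = 0.005961.
Ccw = 167.76 mL/cmH2O.

168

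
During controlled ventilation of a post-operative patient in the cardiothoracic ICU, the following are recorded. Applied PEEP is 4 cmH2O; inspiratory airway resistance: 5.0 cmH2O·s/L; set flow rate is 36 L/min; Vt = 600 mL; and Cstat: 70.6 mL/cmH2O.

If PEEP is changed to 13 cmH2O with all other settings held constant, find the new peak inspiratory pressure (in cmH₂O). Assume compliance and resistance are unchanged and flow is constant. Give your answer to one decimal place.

24.5

Flow: 36 L/min ÷ 60 = 0.6 L/s.
PIP = Vt/C + R·V̇ + PEEP (constant-flow equation of motion).
Only the baseline term changes: ΔPIP = ΔPEEP = 13 − 4 = 9.0 cmH2O.
Original PIP = 600/70.6 + 5.0×0.6 + 4 = 15.499 cmH2O; new PIP = 15.499 + (9.0) = 24.499 cmH2O.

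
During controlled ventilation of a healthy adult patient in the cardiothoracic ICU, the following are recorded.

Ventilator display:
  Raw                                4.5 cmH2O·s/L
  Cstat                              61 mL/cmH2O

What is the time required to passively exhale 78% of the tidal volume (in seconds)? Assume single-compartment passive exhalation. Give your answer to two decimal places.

0.42

τ = R × C = 4.5 × 61 mL/cmH2O = 4.5 × 0.061 L/cmH2O = 0.2745 s.
Exhaled fraction f = 1 − e^(−t/τ) → t = −τ·ln(1 − f) = −0.2745·ln(0.22) = 0.4156 s.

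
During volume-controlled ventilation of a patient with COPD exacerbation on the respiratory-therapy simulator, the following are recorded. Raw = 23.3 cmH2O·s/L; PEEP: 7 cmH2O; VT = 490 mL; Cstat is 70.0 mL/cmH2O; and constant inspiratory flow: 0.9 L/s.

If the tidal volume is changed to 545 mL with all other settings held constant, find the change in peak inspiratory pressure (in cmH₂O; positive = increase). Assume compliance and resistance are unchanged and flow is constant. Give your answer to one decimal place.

PIP = Vt/C + R·V̇ + PEEP (constant-flow equation of motion).
Only the elastic term changes: ΔPIP = ΔVt / C = (545 − 490) / 70.0 = 0.7857 cmH2O.

0.8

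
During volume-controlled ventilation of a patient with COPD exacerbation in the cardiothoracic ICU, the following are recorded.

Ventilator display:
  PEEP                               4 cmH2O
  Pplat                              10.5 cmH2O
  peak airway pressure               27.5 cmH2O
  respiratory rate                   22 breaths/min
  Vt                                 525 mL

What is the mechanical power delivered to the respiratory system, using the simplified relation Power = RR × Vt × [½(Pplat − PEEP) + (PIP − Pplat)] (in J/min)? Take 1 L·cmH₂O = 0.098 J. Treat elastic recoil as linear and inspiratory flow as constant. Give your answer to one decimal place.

22.9

Per-breath work = Vt × [½(Pplat−PEEP) + (PIP−Pplat)] = 0.525 × [0.5×6.5 + 17.0] = 0.525 × 20.25 = 10.631 L·cmH2O.
Power = 22 × 10.631 = 233.88 L·cmH2O/min.
× 0.098 J/(L·cmH2O) → 22.92 J/min.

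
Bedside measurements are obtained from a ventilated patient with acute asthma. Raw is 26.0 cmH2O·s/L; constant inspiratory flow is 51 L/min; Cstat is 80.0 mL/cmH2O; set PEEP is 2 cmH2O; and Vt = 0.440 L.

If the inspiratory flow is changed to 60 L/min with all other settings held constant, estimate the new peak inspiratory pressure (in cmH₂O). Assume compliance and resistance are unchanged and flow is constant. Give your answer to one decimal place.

Flow: 51 L/min ÷ 60 = 0.85 L/s.
New flow: 60 L/min ÷ 60 = 1 L/s.
PIP = Vt/C + R·V̇ + PEEP (constant-flow equation of motion).
Only the resistive term changes: ΔPIP = R × ΔV̇ = 26.0 × (1 − 0.85) = 26.0 × 0.15 = 3.9 cmH2O.
Original PIP = 440/80.0 + 26.0×0.85 + 2 = 29.6 cmH2O; new PIP = 29.6 + (3.9) = 33.5 cmH2O.

33.5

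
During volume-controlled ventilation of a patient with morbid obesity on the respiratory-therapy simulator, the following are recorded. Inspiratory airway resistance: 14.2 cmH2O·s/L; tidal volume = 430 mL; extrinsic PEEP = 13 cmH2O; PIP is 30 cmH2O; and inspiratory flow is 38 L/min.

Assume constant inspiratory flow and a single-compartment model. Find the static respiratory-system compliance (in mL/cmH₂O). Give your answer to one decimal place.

53.7

Flow: 38 L/min ÷ 60 = 0.6333 L/s.
Equation of motion (constant flow): PIP = Vt/C + R·V̇ + PEEP.
Vt/C = PIP − R·V̇ − PEEP = 30 − 14.2×0.6333 − 13 = 30 − 8.993 − 13 = 8.007 cmH2O.
C = Vt / 8.007 = 430 / 8.007 = 53.703 mL/cmH2O.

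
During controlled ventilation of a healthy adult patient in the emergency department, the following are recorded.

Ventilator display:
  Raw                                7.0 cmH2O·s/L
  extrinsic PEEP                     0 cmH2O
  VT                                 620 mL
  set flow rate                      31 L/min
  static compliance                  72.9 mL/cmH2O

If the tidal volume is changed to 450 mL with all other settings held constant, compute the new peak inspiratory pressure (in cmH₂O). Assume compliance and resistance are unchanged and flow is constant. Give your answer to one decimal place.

9.8

Flow: 31 L/min ÷ 60 = 0.5167 L/s.
PIP = Vt/C + R·V̇ + PEEP (constant-flow equation of motion).
Only the elastic term changes: ΔPIP = ΔVt / C = (450 − 620) / 72.9 = -2.332 cmH2O.
Original PIP = 620/72.9 + 7.0×0.5167 + 0 = 12.122 cmH2O; new PIP = 12.122 + (-2.332) = 9.79 cmH2O.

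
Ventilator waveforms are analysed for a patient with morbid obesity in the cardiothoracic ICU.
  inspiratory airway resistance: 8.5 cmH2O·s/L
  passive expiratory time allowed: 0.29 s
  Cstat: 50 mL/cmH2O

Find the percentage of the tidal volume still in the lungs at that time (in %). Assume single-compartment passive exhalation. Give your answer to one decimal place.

τ = R × C = 8.5 × 50 mL/cmH2O = 8.5 × 0.050 L/cmH2O = 0.425 s.
Passive exhalation: V(t)/V₀ = e^(−t/τ) = e^(−0.29/0.425) = 0.5054.
Fraction remaining = 0.5054 → 50.54%.

50.5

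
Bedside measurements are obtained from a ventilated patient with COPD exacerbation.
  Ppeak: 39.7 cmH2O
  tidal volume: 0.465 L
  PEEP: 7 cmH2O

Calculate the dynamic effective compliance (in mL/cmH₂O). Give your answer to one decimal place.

14.2

Dynamic compliance = Vt / (PIP − PEEP) = 465 / (39.7 − 7) = 465 / 32.7 = 14.22 mL/cmH2O.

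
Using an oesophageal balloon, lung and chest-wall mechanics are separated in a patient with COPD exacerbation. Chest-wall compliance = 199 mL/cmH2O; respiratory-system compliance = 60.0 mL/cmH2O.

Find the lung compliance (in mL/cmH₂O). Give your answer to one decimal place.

85.9

1/CL = 1/Crs − 1/Ccw.
1/CL = 1/60.0 − 1/199 = 0.01164.
CL = 85.911 mL/cmH2O.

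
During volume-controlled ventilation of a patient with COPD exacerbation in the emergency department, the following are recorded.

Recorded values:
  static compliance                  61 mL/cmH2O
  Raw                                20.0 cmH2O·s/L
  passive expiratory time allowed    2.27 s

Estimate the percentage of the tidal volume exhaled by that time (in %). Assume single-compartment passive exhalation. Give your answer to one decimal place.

τ = R × C = 20.0 × 61 mL/cmH2O = 20.0 × 0.061 L/cmH2O = 1.22 s.
Passive exhalation: V(t)/V₀ = e^(−t/τ) = e^(−2.27/1.22) = 0.1556.
Fraction exhaled = 1 − 0.1556 = 0.8444 → 84.44%.

84.4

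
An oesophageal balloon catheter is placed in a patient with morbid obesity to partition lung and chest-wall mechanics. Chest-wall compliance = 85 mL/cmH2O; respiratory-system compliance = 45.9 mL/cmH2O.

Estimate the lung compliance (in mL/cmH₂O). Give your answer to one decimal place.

99.8

1/CL = 1/Crs − 1/Ccw.
1/CL = 1/45.9 − 1/85 = 0.01002.
CL = 99.8 mL/cmH2O.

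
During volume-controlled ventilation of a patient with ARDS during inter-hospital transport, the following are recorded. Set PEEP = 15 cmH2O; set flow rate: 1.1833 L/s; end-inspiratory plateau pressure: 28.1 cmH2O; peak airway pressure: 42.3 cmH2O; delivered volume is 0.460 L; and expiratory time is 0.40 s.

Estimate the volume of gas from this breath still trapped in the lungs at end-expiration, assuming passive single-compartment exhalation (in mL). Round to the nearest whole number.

R = (PIP − Pplat)/V̇ = (42.3 − 28.1) / 1.1833 = 14.2/1.1833 = 12.0 cmH2O·s/L.
C = Vt/(Pplat − PEEP) = 460.0 / (28.1 − 15) = 460.0/13.1 = 35.115 mL/cmH2O.
τ = R × C = 12.0 × 0.03512 L/cmH2O = 0.4214 s.
Fraction remaining = e^(−Te/τ) = e^(−0.40/0.4214) = 0.387.
Trapped volume = 460.0 × 0.387 = 178.02 mL.

178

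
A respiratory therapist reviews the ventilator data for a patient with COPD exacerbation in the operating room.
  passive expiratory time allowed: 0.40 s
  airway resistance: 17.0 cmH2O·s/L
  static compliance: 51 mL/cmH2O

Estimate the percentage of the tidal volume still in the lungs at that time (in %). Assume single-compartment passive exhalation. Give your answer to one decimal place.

63.0

τ = R × C = 17.0 × 51 mL/cmH2O = 17.0 × 0.051 L/cmH2O = 0.867 s.
Passive exhalation: V(t)/V₀ = e^(−t/τ) = e^(−0.40/0.867) = 0.6304.
Fraction remaining = 0.6304 → 63.04%.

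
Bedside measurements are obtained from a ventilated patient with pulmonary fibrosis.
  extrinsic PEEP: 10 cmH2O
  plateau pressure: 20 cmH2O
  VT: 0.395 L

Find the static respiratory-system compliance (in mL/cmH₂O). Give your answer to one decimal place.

39.5

Cstat = Vt / (Pplat − PEEP) = 395 / (20 − 10) = 395 / 10.0 = 39.5 mL/cmH2O.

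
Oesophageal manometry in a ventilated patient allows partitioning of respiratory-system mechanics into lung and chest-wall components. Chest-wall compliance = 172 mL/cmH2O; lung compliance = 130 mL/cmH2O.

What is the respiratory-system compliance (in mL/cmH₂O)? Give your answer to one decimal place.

74.0

Lung and chest wall are elastances in series: 1/Crs = 1/CL + 1/Ccw.
1/Crs = 1/130 + 1/172 = 0.01351.
Crs = 74.019 mL/cmH2O.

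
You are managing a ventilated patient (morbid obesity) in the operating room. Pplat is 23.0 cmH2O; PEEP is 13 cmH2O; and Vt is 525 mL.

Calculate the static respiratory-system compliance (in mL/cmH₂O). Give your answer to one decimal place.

Cstat = Vt / (Pplat − PEEP) = 525 / (23.0 − 13) = 525 / 10.0 = 52.5 mL/cmH2O.

52.5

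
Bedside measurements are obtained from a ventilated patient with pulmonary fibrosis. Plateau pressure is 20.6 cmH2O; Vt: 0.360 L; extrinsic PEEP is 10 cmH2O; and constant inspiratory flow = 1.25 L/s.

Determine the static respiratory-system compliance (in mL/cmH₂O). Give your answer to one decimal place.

34.0

Cstat = Vt / (Pplat − PEEP) = 360 / (20.6 − 10) = 360 / 10.6 = 33.962 mL/cmH2O.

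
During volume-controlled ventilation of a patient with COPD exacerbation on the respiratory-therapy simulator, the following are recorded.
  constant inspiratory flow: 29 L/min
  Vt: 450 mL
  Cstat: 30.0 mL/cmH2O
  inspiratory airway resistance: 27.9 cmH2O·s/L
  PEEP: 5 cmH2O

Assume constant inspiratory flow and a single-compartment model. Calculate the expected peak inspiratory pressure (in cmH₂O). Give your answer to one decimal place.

33.5

Flow: 29 L/min ÷ 60 = 0.4833 L/s.
Equation of motion (constant flow): PIP = Vt/C + R·V̇ + PEEP.
PIP = 450/30.0 + 27.9×0.4833 + 5 = 15.0 + 13.484 + 5 = 33.484 cmH2O.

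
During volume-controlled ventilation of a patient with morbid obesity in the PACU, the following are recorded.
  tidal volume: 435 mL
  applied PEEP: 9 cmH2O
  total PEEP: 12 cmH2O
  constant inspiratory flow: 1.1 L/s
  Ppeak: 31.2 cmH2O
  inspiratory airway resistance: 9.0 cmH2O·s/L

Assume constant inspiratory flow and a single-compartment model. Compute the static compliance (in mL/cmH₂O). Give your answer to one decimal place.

Total PEEP = 12 cmH2O (set 9 + intrinsic 3); this is the baseline alveolar pressure.
Equation of motion (constant flow): PIP = Vt/C + R·V̇ + PEEP.
Vt/C = PIP − R·V̇ − PEEP = 31.2 − 9.0×1.1 − 12 = 31.2 − 9.9 − 12 = 9.3 cmH2O.
C = Vt / 9.3 = 435 / 9.3 = 46.774 mL/cmH2O.

46.8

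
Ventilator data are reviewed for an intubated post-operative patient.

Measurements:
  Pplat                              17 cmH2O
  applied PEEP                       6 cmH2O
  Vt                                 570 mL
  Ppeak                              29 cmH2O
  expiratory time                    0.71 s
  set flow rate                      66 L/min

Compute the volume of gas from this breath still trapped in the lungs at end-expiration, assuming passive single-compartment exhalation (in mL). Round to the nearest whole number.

Flow: 66 L/min ÷ 60 = 1.1 L/s.
R = (PIP − Pplat)/V̇ = (29 − 17) / 1.1 = 12.0/1.1 = 10.909 cmH2O·s/L.
C = Vt/(Pplat − PEEP) = 570.0 / (17 − 6) = 570.0/11.0 = 51.818 mL/cmH2O.
τ = R × C = 10.909 × 0.05182 L/cmH2O = 0.5653 s.
Fraction remaining = e^(−Te/τ) = e^(−0.71/0.5653) = 0.2848.
Trapped volume = 570.0 × 0.2848 = 162.34 mL.

162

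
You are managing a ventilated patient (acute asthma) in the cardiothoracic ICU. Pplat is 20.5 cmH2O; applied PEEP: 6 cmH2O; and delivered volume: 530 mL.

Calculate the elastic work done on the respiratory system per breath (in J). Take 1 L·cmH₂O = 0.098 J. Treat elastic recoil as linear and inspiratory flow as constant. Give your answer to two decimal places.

0.38

Elastic work ≈ ½ × (Pplat − PEEP) × Vt = 0.5 × (20.5 − 6) × 0.530 L = 0.5 × 14.5 × 0.530 = 3.843 L·cmH2O.
× 0.098 J/(L·cmH2O) → 0.3766 J.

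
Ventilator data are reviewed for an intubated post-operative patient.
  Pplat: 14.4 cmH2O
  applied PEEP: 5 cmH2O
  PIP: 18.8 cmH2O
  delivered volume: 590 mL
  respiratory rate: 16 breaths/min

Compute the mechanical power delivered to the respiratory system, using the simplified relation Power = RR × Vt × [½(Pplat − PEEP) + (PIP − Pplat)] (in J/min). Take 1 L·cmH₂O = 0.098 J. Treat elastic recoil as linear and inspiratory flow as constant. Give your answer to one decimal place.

8.4

Per-breath work = Vt × [½(Pplat−PEEP) + (PIP−Pplat)] = 0.590 × [0.5×9.4 + 4.4] = 0.590 × 9.1 = 5.369 L·cmH2O.
Power = 16 × 5.369 = 85.904 L·cmH2O/min.
× 0.098 J/(L·cmH2O) → 8.419 J/min.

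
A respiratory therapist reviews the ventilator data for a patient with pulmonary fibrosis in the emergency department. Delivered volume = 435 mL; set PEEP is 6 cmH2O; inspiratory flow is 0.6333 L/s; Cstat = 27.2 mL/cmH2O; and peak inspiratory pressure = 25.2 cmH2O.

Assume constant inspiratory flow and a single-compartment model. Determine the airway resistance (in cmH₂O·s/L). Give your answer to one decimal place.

Equation of motion (constant flow): PIP = Vt/C + R·V̇ + PEEP.
R·V̇ = PIP − Vt/C − PEEP = 25.2 − 435/27.2 − 6 = 25.2 − 15.993 − 6 = 3.207 cmH2O.
R = 3.207 / 0.6333 = 5.064 cmH2O·s/L.

5.1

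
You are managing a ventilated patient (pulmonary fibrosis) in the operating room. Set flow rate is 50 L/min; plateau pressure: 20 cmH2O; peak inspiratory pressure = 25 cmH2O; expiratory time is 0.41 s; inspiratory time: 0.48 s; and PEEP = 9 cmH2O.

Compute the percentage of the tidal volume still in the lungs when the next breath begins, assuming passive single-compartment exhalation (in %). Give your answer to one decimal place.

Flow: 50 L/min ÷ 60 = 0.8333 L/s.
Vt = flow × Ti = 0.8333 L/s × 0.48 s × 1000 mL/L = 399.98 mL.
R = (PIP − Pplat)/V̇ = (25 − 20) / 0.8333 = 5.0/0.8333 = 6.0 cmH2O·s/L.
C = Vt/(Pplat − PEEP) = 399.98 / (20 − 9) = 399.98/11.0 = 36.362 mL/cmH2O.
τ = R × C = 6.0 × 0.03636 L/cmH2O = 0.2182 s.
Fraction remaining at end-expiration = e^(−Te/τ) = e^(−0.41/0.2182) = 0.1527 → 15.27%.

15.3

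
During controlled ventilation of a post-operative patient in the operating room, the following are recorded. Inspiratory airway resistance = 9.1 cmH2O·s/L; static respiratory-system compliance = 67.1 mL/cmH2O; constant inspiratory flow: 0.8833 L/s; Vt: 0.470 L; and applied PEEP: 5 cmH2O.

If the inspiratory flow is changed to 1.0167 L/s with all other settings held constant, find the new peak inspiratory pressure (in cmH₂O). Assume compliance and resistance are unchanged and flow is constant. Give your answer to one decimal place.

PIP = Vt/C + R·V̇ + PEEP (constant-flow equation of motion).
Only the resistive term changes: ΔPIP = R × ΔV̇ = 9.1 × (1.0167 − 0.8833) = 9.1 × 0.1334 = 1.214 cmH2O.
Original PIP = 470/67.1 + 9.1×0.8833 + 5 = 20.043 cmH2O; new PIP = 20.043 + (1.214) = 21.257 cmH2O.

21.3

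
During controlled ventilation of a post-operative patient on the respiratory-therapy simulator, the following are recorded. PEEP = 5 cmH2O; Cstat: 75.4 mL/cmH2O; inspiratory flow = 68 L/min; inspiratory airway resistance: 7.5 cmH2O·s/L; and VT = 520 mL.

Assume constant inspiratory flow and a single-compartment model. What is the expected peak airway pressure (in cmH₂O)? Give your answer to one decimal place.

20.4

Flow: 68 L/min ÷ 60 = 1.1333 L/s.
Equation of motion (constant flow): PIP = Vt/C + R·V̇ + PEEP.
PIP = 520/75.4 + 7.5×1.1333 + 5 = 6.897 + 8.5 + 5 = 20.397 cmH2O.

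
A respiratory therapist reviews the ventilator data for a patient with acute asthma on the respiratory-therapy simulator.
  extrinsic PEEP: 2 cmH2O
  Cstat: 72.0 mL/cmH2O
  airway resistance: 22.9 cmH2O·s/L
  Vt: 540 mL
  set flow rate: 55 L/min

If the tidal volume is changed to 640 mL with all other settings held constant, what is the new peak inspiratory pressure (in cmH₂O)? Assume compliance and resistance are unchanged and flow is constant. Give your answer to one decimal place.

Flow: 55 L/min ÷ 60 = 0.9167 L/s.
PIP = Vt/C + R·V̇ + PEEP (constant-flow equation of motion).
Only the elastic term changes: ΔPIP = ΔVt / C = (640 − 540) / 72.0 = 1.389 cmH2O.
Original PIP = 540/72.0 + 22.9×0.9167 + 2 = 30.492 cmH2O; new PIP = 30.492 + (1.389) = 31.881 cmH2O.

31.9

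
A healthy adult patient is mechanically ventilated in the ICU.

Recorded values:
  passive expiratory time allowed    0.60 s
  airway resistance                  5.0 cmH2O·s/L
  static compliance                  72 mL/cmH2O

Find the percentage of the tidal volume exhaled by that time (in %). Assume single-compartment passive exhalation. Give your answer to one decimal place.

τ = R × C = 5.0 × 72 mL/cmH2O = 5.0 × 0.072 L/cmH2O = 0.36 s.
Passive exhalation: V(t)/V₀ = e^(−t/τ) = e^(−0.60/0.36) = 0.1889.
Fraction exhaled = 1 − 0.1889 = 0.8111 → 81.11%.

81.1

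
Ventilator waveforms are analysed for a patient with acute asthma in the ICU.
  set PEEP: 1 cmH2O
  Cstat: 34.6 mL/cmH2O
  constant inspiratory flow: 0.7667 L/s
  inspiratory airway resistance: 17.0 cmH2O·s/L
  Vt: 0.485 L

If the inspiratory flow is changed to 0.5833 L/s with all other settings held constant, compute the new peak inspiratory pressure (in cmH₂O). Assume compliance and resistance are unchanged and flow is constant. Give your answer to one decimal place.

PIP = Vt/C + R·V̇ + PEEP (constant-flow equation of motion).
Only the resistive term changes: ΔPIP = R × ΔV̇ = 17.0 × (0.5833 − 0.7667) = 17.0 × -0.1834 = -3.118 cmH2O.
Original PIP = 485/34.6 + 17.0×0.7667 + 1 = 28.051 cmH2O; new PIP = 28.051 + (-3.118) = 24.933 cmH2O.

24.9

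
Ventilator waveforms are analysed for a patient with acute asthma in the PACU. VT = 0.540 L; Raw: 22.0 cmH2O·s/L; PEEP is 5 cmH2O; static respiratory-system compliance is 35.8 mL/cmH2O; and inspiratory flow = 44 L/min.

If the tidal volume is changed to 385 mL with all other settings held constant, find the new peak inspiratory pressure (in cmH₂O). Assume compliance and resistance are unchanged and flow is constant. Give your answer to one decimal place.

Flow: 44 L/min ÷ 60 = 0.7333 L/s.
PIP = Vt/C + R·V̇ + PEEP (constant-flow equation of motion).
Only the elastic term changes: ΔPIP = ΔVt / C = (385 − 540) / 35.8 = -4.33 cmH2O.
Original PIP = 540/35.8 + 22.0×0.7333 + 5 = 36.216 cmH2O; new PIP = 36.216 + (-4.33) = 31.886 cmH2O.

31.9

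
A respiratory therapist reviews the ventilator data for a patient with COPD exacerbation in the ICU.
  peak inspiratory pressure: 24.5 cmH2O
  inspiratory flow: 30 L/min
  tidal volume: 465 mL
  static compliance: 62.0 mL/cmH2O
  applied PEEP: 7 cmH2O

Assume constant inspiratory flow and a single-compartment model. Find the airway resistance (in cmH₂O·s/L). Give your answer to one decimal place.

Flow: 30 L/min ÷ 60 = 0.5 L/s.
Equation of motion (constant flow): PIP = Vt/C + R·V̇ + PEEP.
R·V̇ = PIP − Vt/C − PEEP = 24.5 − 465/62.0 − 7 = 24.5 − 7.5 − 7 = 10.0 cmH2O.
R = 10.0 / 0.5 = 20.0 cmH2O·s/L.

20.0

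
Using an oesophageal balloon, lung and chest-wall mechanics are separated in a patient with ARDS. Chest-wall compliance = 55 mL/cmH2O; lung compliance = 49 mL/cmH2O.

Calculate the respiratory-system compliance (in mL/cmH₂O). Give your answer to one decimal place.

Lung and chest wall are elastances in series: 1/Crs = 1/CL + 1/Ccw.
1/Crs = 1/49 + 1/55 = 0.03859.
Crs = 25.913 mL/cmH2O.

25.9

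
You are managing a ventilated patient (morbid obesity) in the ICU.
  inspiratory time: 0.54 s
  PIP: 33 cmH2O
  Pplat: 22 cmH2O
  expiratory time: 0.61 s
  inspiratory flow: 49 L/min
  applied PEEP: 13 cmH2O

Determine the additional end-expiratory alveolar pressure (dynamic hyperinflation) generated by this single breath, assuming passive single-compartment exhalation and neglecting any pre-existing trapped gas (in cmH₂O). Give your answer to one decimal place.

3.6

Flow: 49 L/min ÷ 60 = 0.8167 L/s.
Vt = flow × Ti = 0.8167 L/s × 0.54 s × 1000 mL/L = 441.02 mL.
R = (PIP − Pplat)/V̇ = (33 − 22) / 0.8167 = 11.0/0.8167 = 13.469 cmH2O·s/L.
C = Vt/(Pplat − PEEP) = 441.02 / (22 − 13) = 441.02/9.0 = 49.002 mL/cmH2O.
τ = R × C = 13.469 × 0.049 L/cmH2O = 0.66 s.
Fraction remaining = e^(−Te/τ) = e^(−0.61/0.66) = 0.3968; trapped volume = 441.02 × 0.3968 = 175.0 mL.
Additional alveolar pressure from trapping ≈ V_trapped / C = 175.0 / 49.002 = 3.571 cmH2O.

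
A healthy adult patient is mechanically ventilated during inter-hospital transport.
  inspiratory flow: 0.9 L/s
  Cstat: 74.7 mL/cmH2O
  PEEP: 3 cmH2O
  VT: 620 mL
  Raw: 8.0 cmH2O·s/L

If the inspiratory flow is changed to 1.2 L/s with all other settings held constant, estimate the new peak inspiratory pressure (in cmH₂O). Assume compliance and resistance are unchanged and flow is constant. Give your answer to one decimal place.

PIP = Vt/C + R·V̇ + PEEP (constant-flow equation of motion).
Only the resistive term changes: ΔPIP = R × ΔV̇ = 8.0 × (1.2 − 0.9) = 8.0 × 0.3 = 2.4 cmH2O.
Original PIP = 620/74.7 + 8.0×0.9 + 3 = 18.5 cmH2O; new PIP = 18.5 + (2.4) = 20.9 cmH2O.

20.9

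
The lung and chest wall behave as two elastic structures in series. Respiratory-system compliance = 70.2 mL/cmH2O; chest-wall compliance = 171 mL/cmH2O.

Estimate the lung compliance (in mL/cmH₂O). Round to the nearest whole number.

1/CL = 1/Crs − 1/Ccw.
1/CL = 1/70.2 − 1/171 = 0.008397.
CL = 119.09 mL/cmH2O.

119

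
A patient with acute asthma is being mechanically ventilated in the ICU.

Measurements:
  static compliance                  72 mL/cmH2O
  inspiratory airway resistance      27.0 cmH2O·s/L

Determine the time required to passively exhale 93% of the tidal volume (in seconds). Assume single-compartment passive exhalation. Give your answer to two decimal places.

τ = R × C = 27.0 × 72 mL/cmH2O = 27.0 × 0.072 L/cmH2O = 1.944 s.
Exhaled fraction f = 1 − e^(−t/τ) → t = −τ·ln(1 − f) = −1.944·ln(0.07) = 5.17 s.

5.17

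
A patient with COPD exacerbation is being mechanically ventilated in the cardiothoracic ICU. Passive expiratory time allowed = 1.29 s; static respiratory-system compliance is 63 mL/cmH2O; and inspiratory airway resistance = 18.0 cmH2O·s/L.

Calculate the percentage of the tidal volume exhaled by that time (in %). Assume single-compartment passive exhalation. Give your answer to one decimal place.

τ = R × C = 18.0 × 63 mL/cmH2O = 18.0 × 0.063 L/cmH2O = 1.134 s.
Passive exhalation: V(t)/V₀ = e^(−t/τ) = e^(−1.29/1.134) = 0.3206.
Fraction exhaled = 1 − 0.3206 = 0.6794 → 67.94%.

67.9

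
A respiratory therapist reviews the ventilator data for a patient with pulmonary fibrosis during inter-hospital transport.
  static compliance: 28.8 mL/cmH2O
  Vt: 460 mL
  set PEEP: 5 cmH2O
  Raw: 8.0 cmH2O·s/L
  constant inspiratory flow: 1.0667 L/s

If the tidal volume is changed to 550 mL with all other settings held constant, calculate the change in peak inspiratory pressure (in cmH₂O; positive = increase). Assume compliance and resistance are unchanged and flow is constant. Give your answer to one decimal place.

3.1

PIP = Vt/C + R·V̇ + PEEP (constant-flow equation of motion).
Only the elastic term changes: ΔPIP = ΔVt / C = (550 − 460) / 28.8 = 3.125 cmH2O.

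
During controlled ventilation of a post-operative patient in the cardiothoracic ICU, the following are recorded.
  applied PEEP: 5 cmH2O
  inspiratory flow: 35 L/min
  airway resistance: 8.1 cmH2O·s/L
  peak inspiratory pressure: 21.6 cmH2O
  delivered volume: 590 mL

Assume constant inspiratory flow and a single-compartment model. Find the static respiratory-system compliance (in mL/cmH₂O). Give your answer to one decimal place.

49.7

Flow: 35 L/min ÷ 60 = 0.5833 L/s.
Equation of motion (constant flow): PIP = Vt/C + R·V̇ + PEEP.
Vt/C = PIP − R·V̇ − PEEP = 21.6 − 8.1×0.5833 − 5 = 21.6 − 4.725 − 5 = 11.875 cmH2O.
C = Vt / 11.875 = 590 / 11.875 = 49.684 mL/cmH2O.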